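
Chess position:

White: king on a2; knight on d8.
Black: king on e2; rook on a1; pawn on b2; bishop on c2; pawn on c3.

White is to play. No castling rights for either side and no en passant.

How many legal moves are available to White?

White to move; king on a2.
In check: yes, from the black rook on a1.
Legal moves: none.
Count: 0.

0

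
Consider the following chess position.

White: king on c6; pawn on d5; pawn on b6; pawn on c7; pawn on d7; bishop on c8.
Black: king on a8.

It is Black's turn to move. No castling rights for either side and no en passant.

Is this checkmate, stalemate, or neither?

Black to move; black king on a8.
In check: no.
King squares — a7: attacked by Pb6; b7: attacked by Kc6; b8: attacked by Pc7.
Legal moves for Black: none.
Not in check and no legal moves → stalemate.

stalemate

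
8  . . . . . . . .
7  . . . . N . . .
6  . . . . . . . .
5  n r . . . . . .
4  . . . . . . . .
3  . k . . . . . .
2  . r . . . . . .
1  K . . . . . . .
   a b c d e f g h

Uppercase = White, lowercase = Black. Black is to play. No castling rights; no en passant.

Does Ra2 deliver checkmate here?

After Ra2: white king on a1; in check: yes, from the black rook on a2.
White has 1 legal reply: Kb1.
In check but a legal move exists → not checkmate.

no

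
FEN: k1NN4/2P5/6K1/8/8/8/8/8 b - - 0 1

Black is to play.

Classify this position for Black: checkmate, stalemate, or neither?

Black to move; black king on a8.
In check: no.
King squares — a7: attacked by Nc8; b7: attacked by Nd8; b8: attacked by Pc7.
Legal moves for Black: none.
Not in check and no legal moves → stalemate.

stalemate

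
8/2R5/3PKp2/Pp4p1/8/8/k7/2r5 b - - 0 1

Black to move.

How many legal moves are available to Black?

21

Black to move; king on a2.
In check: no.
Legal moves: Kb3, Ka3, Kb2, Kb1, Ka1, Rxc7, Rc6, Rc5, Rc4, Rc3, Rc2, Rh1, Rg1, Rf1, Re1+, Rd1, Rb1, Ra1, f5, g4, b4.
Count: 21.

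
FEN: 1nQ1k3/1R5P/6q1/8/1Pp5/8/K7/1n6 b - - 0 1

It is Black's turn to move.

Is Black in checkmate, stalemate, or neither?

checkmate

Black to move; black king on e8.
In check: yes, from the white queen on c8.
King squares — d7: attacked by Rb7; e7: attacked by Rb7; f7: attacked by Rb7; d8: attacked by Qc8; f8: attacked by Qc8.
Legal moves for Black: none.
In check with no legal moves → checkmate.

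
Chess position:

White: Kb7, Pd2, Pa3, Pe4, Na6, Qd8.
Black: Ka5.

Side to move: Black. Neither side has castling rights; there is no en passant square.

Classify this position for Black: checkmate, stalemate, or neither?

neither

Black to move; black king on a5.
In check: yes, from the white queen on d8.
Legal moves for Black: Kb5, Ka4.
Black is in check but has 2 legal moves → neither.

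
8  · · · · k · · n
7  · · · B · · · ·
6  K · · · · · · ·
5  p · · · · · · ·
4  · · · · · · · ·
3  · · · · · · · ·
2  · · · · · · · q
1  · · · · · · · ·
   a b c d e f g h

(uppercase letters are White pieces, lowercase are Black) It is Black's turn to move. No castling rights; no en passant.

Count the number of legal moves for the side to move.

Black to move; king on e8.
In check: yes, from the white bishop on d7.
Legal moves: Kf8, Kd8, Kf7, Ke7, Kxd7.
Count: 5.

5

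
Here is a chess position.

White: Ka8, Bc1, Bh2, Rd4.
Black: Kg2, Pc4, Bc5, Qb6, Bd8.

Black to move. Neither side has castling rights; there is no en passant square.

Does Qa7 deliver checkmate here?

After Qa7: white king on a8; in check: yes, from the black queen on a7.
King squares — a7: attacked by Bc5; b7: attacked by Qa7; b8: attacked by Qa7.
White has no legal moves → checkmate.

yes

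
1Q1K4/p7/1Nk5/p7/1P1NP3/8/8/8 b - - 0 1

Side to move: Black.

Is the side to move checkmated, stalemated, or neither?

checkmate

Black to move; black king on c6.
In check: yes, from the white knight on d4.
King squares — b5: attacked by Nd4; c5: attacked by Pb4; d5: attacked by Pe4; b6: attacked by Qb8; d6: attacked by Qb8; b7: attacked by Qb8; c7: attacked by Qb8; d7: attacked by Nb6.
Legal moves for Black: none.
In check with no legal moves → checkmate.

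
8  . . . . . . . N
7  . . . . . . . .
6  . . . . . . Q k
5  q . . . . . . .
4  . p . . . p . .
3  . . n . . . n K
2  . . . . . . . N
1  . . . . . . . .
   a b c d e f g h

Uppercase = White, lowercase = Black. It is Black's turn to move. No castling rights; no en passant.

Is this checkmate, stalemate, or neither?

Black to move; black king on h6.
In check: yes, from the white queen on g6.
King squares — g5: attacked by Qg6; h5: attacked by Qg6; g6: attacked by Nh8; g7: attacked by Qg6; h7: attacked by Qg6.
Legal moves for Black: none.
In check with no legal moves → checkmate.

checkmate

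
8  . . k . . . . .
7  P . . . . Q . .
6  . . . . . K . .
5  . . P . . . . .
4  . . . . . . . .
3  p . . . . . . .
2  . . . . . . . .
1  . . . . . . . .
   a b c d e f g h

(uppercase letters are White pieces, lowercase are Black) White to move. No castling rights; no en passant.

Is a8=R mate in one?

After a8=R: black king on c8; in check: yes, from the white rook on a8.
King squares — b7: attacked by Qf7; c7: attacked by Qf7; d7: attacked by Qf7; b8: attacked by Ra8; d8: attacked by Ra8.
Black has no legal moves → checkmate.

yes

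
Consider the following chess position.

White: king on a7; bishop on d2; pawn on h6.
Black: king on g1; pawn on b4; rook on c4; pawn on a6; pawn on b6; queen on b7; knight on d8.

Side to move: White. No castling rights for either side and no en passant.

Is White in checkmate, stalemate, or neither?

checkmate

White to move; white king on a7.
In check: yes, from the black queen on b7.
King squares — a6: attacked by Qb7; b6: attacked by Qb7; b7: attacked by Nd8; a8: attacked by Qb7; b8: attacked by Qb7.
Legal moves for White: none.
In check with no legal moves → checkmate.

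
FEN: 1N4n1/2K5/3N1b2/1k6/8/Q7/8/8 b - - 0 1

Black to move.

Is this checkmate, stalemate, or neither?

checkmate

Black to move; black king on b5.
In check: yes, from the white knight on d6.
King squares — a4: attacked by Qa3; b4: attacked by Qa3; c4: attacked by Nd6; a5: attacked by Qa3; c5: attacked by Qa3; a6: attacked by Qa3; b6: attacked by Kc7; c6: attacked by Kc7.
Legal moves for Black: none.
In check with no legal moves → checkmate.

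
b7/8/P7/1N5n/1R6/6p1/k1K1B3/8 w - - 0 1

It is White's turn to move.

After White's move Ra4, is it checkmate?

yes

After Ra4: black king on a2; in check: yes, from the white rook on a4.
King squares — a1: attacked by Ra4; b1: attacked by Kc2; b2: attacked by Kc2; a3: attacked by Ra4; b3: attacked by Kc2.
Black has no legal moves → checkmate.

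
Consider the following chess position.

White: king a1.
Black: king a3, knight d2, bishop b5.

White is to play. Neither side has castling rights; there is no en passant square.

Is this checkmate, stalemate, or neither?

stalemate

White to move; white king on a1.
In check: no.
King squares — b1: attacked by Nd2; a2: attacked by Ka3; b2: attacked by Ka3.
Legal moves for White: none.
Not in check and no legal moves → stalemate.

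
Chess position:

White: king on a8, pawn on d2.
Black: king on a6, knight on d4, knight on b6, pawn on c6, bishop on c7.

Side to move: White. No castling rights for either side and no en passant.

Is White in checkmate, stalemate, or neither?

checkmate

White to move; white king on a8.
In check: yes, from the black knight on b6.
King squares — a7: attacked by Ka6; b7: attacked by Ka6; b8: attacked by Bc7.
Legal moves for White: none.
In check with no legal moves → checkmate.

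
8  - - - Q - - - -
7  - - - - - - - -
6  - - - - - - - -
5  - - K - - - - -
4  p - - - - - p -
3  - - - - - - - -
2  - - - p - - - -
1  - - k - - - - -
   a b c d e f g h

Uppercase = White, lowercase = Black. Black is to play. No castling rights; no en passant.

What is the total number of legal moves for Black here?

10

Black to move; king on c1.
In check: no.
Legal moves: Kc2, Kb2, Kd1, Kb1, g3, a3, d1=Q, d1=R, d1=B, d1=N.
Count: 10.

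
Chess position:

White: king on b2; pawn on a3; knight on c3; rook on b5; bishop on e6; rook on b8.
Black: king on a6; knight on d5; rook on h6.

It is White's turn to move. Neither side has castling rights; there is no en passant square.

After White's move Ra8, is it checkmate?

yes

After Ra8: black king on a6; in check: yes, from the white rook on a8.
King squares — a5: attacked by Rb5; b5: attacked by Nc3; b6: attacked by Rb5; a7: attacked by Ra8; b7: attacked by Rb5.
Black has no legal moves → checkmate.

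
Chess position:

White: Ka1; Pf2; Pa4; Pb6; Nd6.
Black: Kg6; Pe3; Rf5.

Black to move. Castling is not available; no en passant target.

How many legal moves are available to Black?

21

Black to move; king on g6.
In check: no.
Legal moves: Kh7, Kg7, Kh6, Kf6, Kh5, Kg5, Rf8, Rf7, Rf6, Rh5, Rg5, Re5, Rd5, Rc5, Rb5, Ra5, Rf4, Rf3, Rxf2, exf2, e2.
Count: 21.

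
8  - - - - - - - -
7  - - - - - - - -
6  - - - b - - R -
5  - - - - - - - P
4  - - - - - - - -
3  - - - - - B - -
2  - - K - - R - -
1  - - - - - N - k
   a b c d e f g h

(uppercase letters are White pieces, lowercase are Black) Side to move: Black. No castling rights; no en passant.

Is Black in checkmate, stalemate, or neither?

Black to move; black king on h1.
In check: yes, from the white bishop on f3.
King squares — g1: attacked by Rg6; g2: attacked by Rf2; h2: attacked by Nf1.
Legal moves for Black: none.
In check with no legal moves → checkmate.

checkmate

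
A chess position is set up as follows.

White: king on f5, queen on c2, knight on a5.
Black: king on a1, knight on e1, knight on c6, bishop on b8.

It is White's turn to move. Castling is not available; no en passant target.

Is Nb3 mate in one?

After Nb3: black king on a1; in check: yes, from the white knight on b3.
King squares — b1: attacked by Qc2; a2: attacked by Qc2; b2: attacked by Qc2.
Black has no legal moves → checkmate.

yes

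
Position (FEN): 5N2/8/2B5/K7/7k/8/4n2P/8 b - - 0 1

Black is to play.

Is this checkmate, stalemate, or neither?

neither

Black to move; black king on h4.
In check: no.
Legal moves for Black: Kh5, Kg5, Kg4, Kh3, Nf4, Nd4, Ng3, Nc3, Ng1, Nc1.
Black has 10 legal moves and is not in check → neither.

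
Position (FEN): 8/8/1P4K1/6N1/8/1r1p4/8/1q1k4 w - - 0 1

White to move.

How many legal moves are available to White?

14

White to move; king on g6.
In check: no.
Legal moves: Kh7, Kg7, Kf7, Kh6, Kf6, Kh5, Kf5, Nh7, Nf7, Ne6, Ne4, Nh3, Nf3, b7.
Count: 14.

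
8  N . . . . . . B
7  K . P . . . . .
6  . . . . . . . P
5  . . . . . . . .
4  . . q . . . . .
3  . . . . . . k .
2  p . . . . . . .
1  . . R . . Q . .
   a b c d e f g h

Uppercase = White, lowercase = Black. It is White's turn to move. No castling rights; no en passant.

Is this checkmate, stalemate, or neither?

White to move; white king on a7.
In check: no.
Legal moves for White include: Bg7, Bf6, Be5+, Bd4, Bc3, Bb2, Ba1, Nb6, Kb8, Kb7, Kb6, Qf8, Qf7, Qf6, Qf5, Qf4+, Qxc4, Qh3+, ... (list truncated; more exist).
White has legal moves and is not in check → neither.

neither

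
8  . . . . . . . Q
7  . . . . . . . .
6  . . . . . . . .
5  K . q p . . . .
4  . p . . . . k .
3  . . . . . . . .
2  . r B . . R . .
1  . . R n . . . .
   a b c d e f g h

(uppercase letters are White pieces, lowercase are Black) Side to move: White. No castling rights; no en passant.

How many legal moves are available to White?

2

White to move; king on a5.
In check: yes, from the black queen on c5.
Legal moves: Ka6, Ka4.
Count: 2.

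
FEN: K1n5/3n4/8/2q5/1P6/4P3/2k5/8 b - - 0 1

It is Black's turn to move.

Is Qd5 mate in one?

After Qd5: white king on a8; in check: yes, from the black queen on d5.
King squares — a7: attacked by Nc8; b7: attacked by Qd5; b8: attacked by Nd7.
White has no legal moves → checkmate.

yes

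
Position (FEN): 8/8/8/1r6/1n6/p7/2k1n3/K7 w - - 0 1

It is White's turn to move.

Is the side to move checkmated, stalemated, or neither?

White to move; white king on a1.
In check: no.
King squares — b1: attacked by Kc2; a2: attacked by Nb4; b2: attacked by Kc2.
Legal moves for White: none.
Not in check and no legal moves → stalemate.

stalemate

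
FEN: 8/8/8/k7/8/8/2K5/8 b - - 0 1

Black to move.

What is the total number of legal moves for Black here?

5

Black to move; king on a5.
In check: no.
Legal moves: Kb6, Ka6, Kb5, Kb4, Ka4.
Count: 5.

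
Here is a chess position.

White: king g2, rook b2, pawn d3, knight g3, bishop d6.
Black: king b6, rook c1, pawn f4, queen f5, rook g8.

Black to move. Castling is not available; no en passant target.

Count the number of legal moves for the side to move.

Black to move; king on b6.
In check: yes, from the white rook on b2.
Legal moves: Ka7, Kc6, Ka6, Ka5, Qb5.
Count: 5.

5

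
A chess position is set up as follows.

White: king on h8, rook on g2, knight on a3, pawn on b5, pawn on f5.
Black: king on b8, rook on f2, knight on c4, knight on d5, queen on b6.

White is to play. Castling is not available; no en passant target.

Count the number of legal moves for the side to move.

White to move; king on h8.
In check: no.
Legal moves: Kg8, Kh7, Kg7, Nxc4, Nc2, Nb1, Rg8+, Rg7, Rg6, Rg5, Rg4, Rg3, Rh2, Rxf2, Rg1, f6.
Count: 16.

16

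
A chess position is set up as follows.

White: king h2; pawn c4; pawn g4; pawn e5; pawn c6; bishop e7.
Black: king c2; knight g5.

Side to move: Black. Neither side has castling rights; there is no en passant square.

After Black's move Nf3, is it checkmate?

After Nf3: white king on h2; in check: yes, from the black knight on f3.
White has 4 legal replies: Kh3, Kg3, Kg2, Kh1.
In check but a legal move exists → not checkmate.

no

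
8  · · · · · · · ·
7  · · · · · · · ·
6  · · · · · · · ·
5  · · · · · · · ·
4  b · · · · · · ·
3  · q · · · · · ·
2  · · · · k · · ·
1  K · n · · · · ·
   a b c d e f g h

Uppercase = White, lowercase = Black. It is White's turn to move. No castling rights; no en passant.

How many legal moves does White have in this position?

White to move; king on a1.
In check: no.
Legal moves: none.
Count: 0.

0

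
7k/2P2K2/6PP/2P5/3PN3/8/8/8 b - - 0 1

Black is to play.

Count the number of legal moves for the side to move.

0

Black to move; king on h8.
In check: no.
Legal moves: none.
Count: 0.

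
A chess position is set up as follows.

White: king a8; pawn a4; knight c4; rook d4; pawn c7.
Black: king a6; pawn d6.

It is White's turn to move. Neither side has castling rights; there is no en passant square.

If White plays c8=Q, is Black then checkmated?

After c8=Q: black king on a6; in check: yes, from the white queen on c8.
King squares — a5: attacked by Nc4; b5: attacked by Pa4; b6: attacked by Nc4; a7: attacked by Ka8; b7: attacked by Ka8.
Black has no legal moves → checkmate.

yes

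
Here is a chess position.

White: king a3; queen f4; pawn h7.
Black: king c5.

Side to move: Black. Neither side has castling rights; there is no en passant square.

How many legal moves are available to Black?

Black to move; king on c5.
In check: no.
Legal moves: Kc6, Kb6, Kd5, Kb5.
Count: 4.

4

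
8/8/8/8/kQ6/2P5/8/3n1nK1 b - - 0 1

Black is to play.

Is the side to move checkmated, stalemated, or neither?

checkmate

Black to move; black king on a4.
In check: yes, from the white queen on b4.
King squares — a3: attacked by Qb4; b3: attacked by Qb4; b4: attacked by Pc3; a5: attacked by Qb4; b5: attacked by Qb4.
Legal moves for Black: none.
In check with no legal moves → checkmate.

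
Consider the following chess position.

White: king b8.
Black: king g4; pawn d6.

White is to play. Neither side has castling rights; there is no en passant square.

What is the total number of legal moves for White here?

5

White to move; king on b8.
In check: no.
Legal moves: Kc8, Ka8, Kc7, Kb7, Ka7.
Count: 5.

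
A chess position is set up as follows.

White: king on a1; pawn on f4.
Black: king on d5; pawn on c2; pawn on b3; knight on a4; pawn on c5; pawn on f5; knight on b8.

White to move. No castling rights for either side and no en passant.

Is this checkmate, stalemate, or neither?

stalemate

White to move; white king on a1.
In check: no.
King squares — b1: attacked by Pc2; a2: attacked by Pb3; b2: attacked by Na4.
Legal moves for White: none.
Not in check and no legal moves → stalemate.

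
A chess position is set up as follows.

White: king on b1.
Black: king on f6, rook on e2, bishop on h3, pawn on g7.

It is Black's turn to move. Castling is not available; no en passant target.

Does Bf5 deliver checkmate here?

After Bf5: white king on b1; in check: yes, from the black bishop on f5.
White has 2 legal replies: Kc1, Ka1.
In check but a legal move exists → not checkmate.

no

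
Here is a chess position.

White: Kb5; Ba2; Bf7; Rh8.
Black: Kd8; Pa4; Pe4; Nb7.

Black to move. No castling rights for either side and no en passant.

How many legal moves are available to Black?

3

Black to move; king on d8.
In check: yes, from the white rook on h8.
Legal moves: Ke7, Kd7, Kc7.
Count: 3.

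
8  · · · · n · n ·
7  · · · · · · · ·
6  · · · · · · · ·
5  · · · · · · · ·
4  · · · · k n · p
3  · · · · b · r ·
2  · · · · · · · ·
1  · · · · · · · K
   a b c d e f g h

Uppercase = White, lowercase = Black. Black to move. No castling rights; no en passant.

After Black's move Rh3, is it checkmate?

yes

After Rh3: white king on h1; in check: yes, from the black rook on h3.
King squares — g1: attacked by Be3; g2: attacked by Nf4; h2: attacked by Rh3.
White has no legal moves → checkmate.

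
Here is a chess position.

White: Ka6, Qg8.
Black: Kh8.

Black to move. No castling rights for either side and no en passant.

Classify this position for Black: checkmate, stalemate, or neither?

neither

Black to move; black king on h8.
In check: yes, from the white queen on g8.
Legal moves for Black: Kxg8.
Black is in check but has 1 legal move → neither.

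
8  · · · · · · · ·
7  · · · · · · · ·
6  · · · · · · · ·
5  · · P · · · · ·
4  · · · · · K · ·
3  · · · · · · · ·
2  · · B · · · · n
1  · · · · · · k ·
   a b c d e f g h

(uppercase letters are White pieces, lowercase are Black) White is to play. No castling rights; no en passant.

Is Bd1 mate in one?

After Bd1: black king on g1; in check: no.
Black is not in check, so this cannot be checkmate.

no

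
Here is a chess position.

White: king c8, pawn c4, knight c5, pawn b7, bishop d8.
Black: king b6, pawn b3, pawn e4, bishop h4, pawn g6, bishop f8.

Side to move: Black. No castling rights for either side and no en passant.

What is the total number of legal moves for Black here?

Black to move; king on b6.
In check: yes, from the white bishop on d8.
Legal moves: Ka7, Kc6, Kxc5, Bxd8.
Count: 4.

4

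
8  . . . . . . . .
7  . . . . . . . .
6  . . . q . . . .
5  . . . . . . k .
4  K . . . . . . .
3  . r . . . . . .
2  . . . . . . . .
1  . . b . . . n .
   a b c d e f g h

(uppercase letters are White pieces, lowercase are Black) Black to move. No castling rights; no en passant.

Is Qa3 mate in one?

yes

After Qa3: white king on a4; in check: yes, from the black queen on a3.
King squares — a3: attacked by Bc1; b3: attacked by Qa3; b4: attacked by Qa3; a5: attacked by Qa3; b5: attacked by Rb3.
White has no legal moves → checkmate.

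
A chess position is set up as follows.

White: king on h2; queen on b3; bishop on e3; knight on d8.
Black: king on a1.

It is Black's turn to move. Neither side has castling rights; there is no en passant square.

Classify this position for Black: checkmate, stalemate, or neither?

stalemate

Black to move; black king on a1.
In check: no.
King squares — b1: attacked by Qb3; a2: attacked by Qb3; b2: attacked by Qb3.
Legal moves for Black: none.
Not in check and no legal moves → stalemate.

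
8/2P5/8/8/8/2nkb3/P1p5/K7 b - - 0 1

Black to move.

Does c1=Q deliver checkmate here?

yes

After c1=Q: white king on a1; in check: yes, from the black queen on c1.
King squares — b1: attacked by Qc1; a2: own pawn; b2: attacked by Qc1.
White has no legal moves → checkmate.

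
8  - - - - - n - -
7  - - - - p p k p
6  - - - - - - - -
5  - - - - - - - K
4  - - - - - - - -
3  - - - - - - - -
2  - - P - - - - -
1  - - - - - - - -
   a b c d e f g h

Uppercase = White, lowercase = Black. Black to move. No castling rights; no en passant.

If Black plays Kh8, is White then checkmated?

no

After Kh8: white king on h5; in check: no.
White is not in check, so this cannot be checkmate.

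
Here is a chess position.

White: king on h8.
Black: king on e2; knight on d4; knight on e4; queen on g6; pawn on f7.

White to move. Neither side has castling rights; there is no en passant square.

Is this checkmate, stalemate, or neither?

stalemate

White to move; white king on h8.
In check: no.
King squares — g7: attacked by Qg6; h7: attacked by Qg6; g8: attacked by Qg6.
Legal moves for White: none.
Not in check and no legal moves → stalemate.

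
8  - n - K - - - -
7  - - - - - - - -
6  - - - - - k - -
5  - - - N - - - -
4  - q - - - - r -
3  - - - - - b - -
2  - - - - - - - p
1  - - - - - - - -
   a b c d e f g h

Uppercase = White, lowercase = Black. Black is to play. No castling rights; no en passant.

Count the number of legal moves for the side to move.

Black to move; king on f6.
In check: yes, from the white knight on d5.
Legal moves: Kg7, Kf7, Kg6, Ke6, Kg5, Kf5, Ke5, Bxd5.
Count: 8.

8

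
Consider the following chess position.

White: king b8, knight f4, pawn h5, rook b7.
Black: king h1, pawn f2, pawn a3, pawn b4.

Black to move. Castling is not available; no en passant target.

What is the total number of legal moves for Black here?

8

Black to move; king on h1.
In check: no.
Legal moves: Kh2, Kg1, b3, a2, f1=Q, f1=R, f1=B, f1=N.
Count: 8.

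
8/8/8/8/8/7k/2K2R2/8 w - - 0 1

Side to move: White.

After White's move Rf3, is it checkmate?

After Rf3: black king on h3; in check: yes, from the white rook on f3.
Black has 4 legal replies: Kh4, Kg4, Kh2, Kg2.
In check but a legal move exists → not checkmate.

no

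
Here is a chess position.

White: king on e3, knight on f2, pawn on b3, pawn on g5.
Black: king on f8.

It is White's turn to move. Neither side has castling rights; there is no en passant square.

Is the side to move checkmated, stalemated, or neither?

White to move; white king on e3.
In check: no.
Legal moves for White: Kf4, Ke4, Kd4, Kf3, Kd3, Ke2, Kd2, Ng4, Ne4, Nh3, Nd3, Nh1, Nd1, g6, b4.
White has 15 legal moves and is not in check → neither.

neither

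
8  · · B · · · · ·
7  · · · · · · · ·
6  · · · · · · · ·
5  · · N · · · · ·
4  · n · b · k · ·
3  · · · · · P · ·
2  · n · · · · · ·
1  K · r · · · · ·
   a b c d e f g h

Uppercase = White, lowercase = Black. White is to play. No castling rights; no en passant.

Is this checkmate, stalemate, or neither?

checkmate

White to move; white king on a1.
In check: yes, from the black rook on c1.
King squares — b1: attacked by Rc1; a2: attacked by Nb4; b2: attacked by Bd4.
Legal moves for White: none.
In check with no legal moves → checkmate.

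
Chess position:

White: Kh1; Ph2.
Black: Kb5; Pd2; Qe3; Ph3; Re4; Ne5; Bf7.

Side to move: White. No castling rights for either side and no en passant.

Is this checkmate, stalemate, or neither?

stalemate

White to move; white king on h1.
In check: no.
King squares — g1: attacked by Qe3; g2: attacked by Ph3; h2: own pawn.
Legal moves for White: none.
Not in check and no legal moves → stalemate.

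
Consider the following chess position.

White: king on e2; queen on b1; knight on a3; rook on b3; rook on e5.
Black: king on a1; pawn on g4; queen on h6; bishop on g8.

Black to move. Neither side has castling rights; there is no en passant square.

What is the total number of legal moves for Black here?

Black to move; king on a1.
In check: yes, from the white queen on b1.
Legal moves: none.
Count: 0.

0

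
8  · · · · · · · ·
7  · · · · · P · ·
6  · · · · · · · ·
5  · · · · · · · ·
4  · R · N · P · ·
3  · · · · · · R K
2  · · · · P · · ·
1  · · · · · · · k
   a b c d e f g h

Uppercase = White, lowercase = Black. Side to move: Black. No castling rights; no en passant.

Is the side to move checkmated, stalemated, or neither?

stalemate

Black to move; black king on h1.
In check: no.
King squares — g1: attacked by Rg3; g2: attacked by Rg3; h2: attacked by Kh3.
Legal moves for Black: none.
Not in check and no legal moves → stalemate.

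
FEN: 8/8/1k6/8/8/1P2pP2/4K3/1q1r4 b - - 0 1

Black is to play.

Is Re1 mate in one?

yes

After Re1: white king on e2; in check: yes, from the black rook on e1.
King squares — d1: attacked by Qb1; e1: attacked by Qb1; f1: attacked by Re1; d2: attacked by Pe3; f2: attacked by Pe3; d3: attacked by Qb1; e3: attacked by Re1; f3: own pawn.
White has no legal moves → checkmate.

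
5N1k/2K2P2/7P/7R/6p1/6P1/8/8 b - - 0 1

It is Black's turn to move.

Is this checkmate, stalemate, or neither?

Black to move; black king on h8.
In check: no.
King squares — g7: attacked by Ph6; h7: attacked by Nf8; g8: attacked by Pf7.
Legal moves for Black: none.
Not in check and no legal moves → stalemate.

stalemate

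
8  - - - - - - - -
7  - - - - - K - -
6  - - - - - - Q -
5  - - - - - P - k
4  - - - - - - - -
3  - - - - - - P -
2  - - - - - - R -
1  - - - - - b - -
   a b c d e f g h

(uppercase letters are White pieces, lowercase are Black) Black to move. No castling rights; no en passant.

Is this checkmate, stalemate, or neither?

Black to move; black king on h5.
In check: yes, from the white queen on g6.
King squares — g4: attacked by Qg6; h4: attacked by Pg3; g5: attacked by Qg6; g6: attacked by Pf5; h6: attacked by Qg6.
Legal moves for Black: none.
In check with no legal moves → checkmate.

checkmate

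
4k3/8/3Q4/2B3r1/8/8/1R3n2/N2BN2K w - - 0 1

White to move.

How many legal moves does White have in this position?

White to move; king on h1.
In check: yes, from the black knight on f2.
Legal moves: Kh2, Bxf2, Rxf2.
Count: 3.

3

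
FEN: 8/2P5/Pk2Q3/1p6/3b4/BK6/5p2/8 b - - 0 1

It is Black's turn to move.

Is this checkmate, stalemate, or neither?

neither

Black to move; black king on b6.
In check: yes, from the white queen on e6.
King squares — a5: available; b5: own pawn; c5: attacked by Ba3; a6: attacked by Qe6; c6: attacked by Qe6; a7: available; b7: attacked by Pa6; c7: available.
Legal moves for Black: Kxc7, Ka7, Ka5.
Black is in check but has 3 legal moves → neither.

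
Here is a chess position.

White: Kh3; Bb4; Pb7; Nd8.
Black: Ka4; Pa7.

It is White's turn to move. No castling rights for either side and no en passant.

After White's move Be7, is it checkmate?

After Be7: black king on a4; in check: no.
Black is not in check, so this cannot be checkmate.

no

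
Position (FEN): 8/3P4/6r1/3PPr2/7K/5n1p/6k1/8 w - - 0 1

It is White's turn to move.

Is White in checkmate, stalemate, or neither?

White to move; white king on h4.
In check: yes, from the black knight on f3.
King squares — g3: attacked by Kg2; h3: attacked by Kg2; g4: attacked by Rg6; g5: attacked by Nf3; h5: attacked by Rf5.
Legal moves for White: none.
In check with no legal moves → checkmate.

checkmate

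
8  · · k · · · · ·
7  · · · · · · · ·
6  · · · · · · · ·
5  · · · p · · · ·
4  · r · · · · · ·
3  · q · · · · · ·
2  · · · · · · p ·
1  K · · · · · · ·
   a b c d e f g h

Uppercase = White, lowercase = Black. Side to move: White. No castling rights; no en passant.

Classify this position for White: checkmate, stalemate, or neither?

stalemate

White to move; white king on a1.
In check: no.
King squares — b1: attacked by Qb3; a2: attacked by Qb3; b2: attacked by Qb3.
Legal moves for White: none.
Not in check and no legal moves → stalemate.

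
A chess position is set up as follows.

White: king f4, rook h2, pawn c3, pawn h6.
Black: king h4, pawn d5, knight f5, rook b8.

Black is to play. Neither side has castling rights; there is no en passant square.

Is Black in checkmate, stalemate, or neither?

Black to move; black king on h4.
In check: yes, from the white rook on h2.
King squares — g3: attacked by Kf4; h3: attacked by Rh2; g4: attacked by Kf4; g5: attacked by Kf4; h5: attacked by Rh2.
Legal moves for Black: none.
In check with no legal moves → checkmate.

checkmate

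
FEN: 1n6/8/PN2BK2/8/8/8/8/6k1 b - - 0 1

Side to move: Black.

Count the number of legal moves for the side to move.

Black to move; king on g1.
In check: no.
Legal moves: Nd7+, Nc6, Nxa6, Kh2, Kg2, Kf2, Kh1, Kf1.
Count: 8.

8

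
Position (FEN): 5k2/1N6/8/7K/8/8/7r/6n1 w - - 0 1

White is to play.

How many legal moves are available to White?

3

White to move; king on h5.
In check: yes, from the black rook on h2.
Legal moves: Kg6, Kg5, Kg4.
Count: 3.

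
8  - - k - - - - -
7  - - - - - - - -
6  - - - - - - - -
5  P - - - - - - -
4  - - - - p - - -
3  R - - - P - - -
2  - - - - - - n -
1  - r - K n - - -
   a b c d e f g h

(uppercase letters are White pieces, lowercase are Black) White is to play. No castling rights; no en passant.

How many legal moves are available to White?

2

White to move; king on d1.
In check: yes, from the black rook on b1.
Legal moves: Ke2, Kd2.
Count: 2.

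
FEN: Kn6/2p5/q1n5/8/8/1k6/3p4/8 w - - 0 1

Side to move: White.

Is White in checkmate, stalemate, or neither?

White to move; white king on a8.
In check: yes, from the black queen on a6.
King squares — a7: attacked by Qa6; b7: attacked by Qa6; b8: attacked by Nc6.
Legal moves for White: none.
In check with no legal moves → checkmate.

checkmate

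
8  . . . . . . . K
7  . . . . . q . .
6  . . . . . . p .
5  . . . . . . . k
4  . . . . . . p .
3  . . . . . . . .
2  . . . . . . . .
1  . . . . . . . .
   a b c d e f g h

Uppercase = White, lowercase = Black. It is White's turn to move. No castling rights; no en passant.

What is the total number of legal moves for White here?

0

White to move; king on h8.
In check: no.
Legal moves: none.
Count: 0.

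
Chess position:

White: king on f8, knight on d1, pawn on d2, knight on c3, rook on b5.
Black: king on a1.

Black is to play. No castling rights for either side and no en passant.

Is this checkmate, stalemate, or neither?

stalemate

Black to move; black king on a1.
In check: no.
King squares — b1: attacked by Nc3; a2: attacked by Nc3; b2: attacked by Nd1.
Legal moves for Black: none.
Not in check and no legal moves → stalemate.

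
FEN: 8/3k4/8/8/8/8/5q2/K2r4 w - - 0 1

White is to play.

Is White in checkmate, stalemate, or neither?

checkmate

White to move; white king on a1.
In check: yes, from the black rook on d1.
King squares — b1: attacked by Rd1; a2: attacked by Qf2; b2: attacked by Qf2.
Legal moves for White: none.
In check with no legal moves → checkmate.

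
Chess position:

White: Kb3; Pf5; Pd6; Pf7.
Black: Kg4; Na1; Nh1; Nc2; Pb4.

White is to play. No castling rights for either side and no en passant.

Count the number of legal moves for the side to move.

4

White to move; king on b3.
In check: yes, from the black knight on a1.
Legal moves: Kc4, Ka4, Kb2, Ka2.
Count: 4.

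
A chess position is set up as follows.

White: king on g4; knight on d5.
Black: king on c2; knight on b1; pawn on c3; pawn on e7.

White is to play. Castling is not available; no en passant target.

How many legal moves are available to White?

16

White to move; king on g4.
In check: no.
Legal moves: Nxe7, Nc7, Nf6, Nb6, Nf4, Nb4+, Ne3+, Nxc3, Kh5, Kg5, Kf5, Kh4, Kf4, Kh3, Kg3, Kf3.
Count: 16.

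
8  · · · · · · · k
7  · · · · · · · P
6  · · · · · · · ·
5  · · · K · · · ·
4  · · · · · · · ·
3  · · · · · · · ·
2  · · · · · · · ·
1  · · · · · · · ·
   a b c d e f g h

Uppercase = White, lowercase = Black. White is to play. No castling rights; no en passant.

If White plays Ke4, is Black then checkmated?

no

After Ke4: black king on h8; in check: no.
Black is not in check, so this cannot be checkmate.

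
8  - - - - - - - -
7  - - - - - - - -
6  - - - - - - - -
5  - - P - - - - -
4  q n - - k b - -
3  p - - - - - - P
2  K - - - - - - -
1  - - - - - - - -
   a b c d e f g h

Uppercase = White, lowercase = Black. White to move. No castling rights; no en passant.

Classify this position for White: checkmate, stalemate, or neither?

White to move; white king on a2.
In check: yes, from the black knight on b4.
Legal moves for White: Kb1, Ka1.
White is in check but has 2 legal moves → neither.

neither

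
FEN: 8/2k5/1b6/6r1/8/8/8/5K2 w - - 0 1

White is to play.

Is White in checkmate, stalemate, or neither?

neither

White to move; white king on f1.
In check: no.
Legal moves for White: Ke2, Ke1.
White has 2 legal moves and is not in check → neither.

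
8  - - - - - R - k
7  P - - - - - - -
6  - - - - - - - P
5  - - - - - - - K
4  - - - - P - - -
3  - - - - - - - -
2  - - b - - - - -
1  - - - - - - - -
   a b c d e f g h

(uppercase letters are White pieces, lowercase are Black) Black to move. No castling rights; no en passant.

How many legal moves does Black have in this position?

Black to move; king on h8.
In check: yes, from the white rook on f8.
Legal moves: Kh7.
Count: 1.

1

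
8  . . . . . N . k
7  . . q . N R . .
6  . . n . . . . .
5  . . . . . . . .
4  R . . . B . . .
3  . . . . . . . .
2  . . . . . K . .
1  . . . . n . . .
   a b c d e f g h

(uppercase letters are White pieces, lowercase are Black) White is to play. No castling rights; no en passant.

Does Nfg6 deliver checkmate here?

yes

After Nfg6: black king on h8; in check: yes, from the white knight on g6.
King squares — g7: attacked by Rf7; h7: attacked by Rf7; g8: attacked by Ne7.
Black has no legal moves → checkmate.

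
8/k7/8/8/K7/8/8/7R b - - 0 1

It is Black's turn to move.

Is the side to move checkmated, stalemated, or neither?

neither

Black to move; black king on a7.
In check: no.
Legal moves for Black: Kb8, Ka8, Kb7, Kb6, Ka6.
Black has 5 legal moves and is not in check → neither.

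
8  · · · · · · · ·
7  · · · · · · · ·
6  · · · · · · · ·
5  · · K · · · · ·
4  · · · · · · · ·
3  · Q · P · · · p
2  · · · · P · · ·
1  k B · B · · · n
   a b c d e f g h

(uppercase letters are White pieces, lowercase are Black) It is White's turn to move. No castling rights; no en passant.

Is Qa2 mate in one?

yes

After Qa2: black king on a1; in check: yes, from the white queen on a2.
King squares — b1: attacked by Qa2; a2: attacked by Bb1; b2: attacked by Qa2.
Black has no legal moves → checkmate.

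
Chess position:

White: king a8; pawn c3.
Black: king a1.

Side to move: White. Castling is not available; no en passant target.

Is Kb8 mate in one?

no

After Kb8: black king on a1; in check: no.
Black is not in check, so this cannot be checkmate.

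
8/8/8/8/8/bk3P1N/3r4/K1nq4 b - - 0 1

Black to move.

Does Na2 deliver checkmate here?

After Na2: white king on a1; in check: yes, from the black queen on d1.
King squares — b1: attacked by Qd1; a2: attacked by Rd2; b2: attacked by Rd2.
White has no legal moves → checkmate.

yes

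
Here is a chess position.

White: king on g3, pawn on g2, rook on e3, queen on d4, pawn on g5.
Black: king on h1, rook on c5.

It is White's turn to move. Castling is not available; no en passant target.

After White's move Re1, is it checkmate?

After Re1: black king on h1; in check: yes, from the white rook on e1.
King squares — g1: attacked by Re1; g2: attacked by Kg3; h2: attacked by Kg3.
Black has no legal moves → checkmate.

yes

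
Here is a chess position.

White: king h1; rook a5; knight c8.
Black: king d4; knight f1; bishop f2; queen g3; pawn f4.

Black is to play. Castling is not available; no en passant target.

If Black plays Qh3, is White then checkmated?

After Qh3: white king on h1; in check: yes, from the black queen on h3.
King squares — g1: attacked by Bf2; g2: attacked by Qh3; h2: attacked by Nf1.
White has no legal moves → checkmate.

yes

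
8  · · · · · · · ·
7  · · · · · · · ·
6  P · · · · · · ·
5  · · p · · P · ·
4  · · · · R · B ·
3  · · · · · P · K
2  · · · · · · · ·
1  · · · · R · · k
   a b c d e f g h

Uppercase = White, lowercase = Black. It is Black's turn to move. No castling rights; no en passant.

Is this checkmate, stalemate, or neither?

Black to move; black king on h1.
In check: yes, from the white rook on e1.
King squares — g1: attacked by Re1; g2: attacked by Kh3; h2: attacked by Kh3.
Legal moves for Black: none.
In check with no legal moves → checkmate.

checkmate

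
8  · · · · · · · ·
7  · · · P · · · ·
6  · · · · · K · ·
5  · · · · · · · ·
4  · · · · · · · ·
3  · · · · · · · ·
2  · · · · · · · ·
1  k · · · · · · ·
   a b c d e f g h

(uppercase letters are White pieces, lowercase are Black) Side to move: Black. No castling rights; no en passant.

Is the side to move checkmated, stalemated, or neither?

neither

Black to move; black king on a1.
In check: no.
Legal moves for Black: Kb2, Ka2, Kb1.
Black has 3 legal moves and is not in check → neither.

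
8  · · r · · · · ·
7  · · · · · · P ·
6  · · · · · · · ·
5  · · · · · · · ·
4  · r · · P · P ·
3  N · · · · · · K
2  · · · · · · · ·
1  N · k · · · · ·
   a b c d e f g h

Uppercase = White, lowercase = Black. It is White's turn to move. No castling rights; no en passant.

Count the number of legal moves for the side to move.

White to move; king on h3.
In check: no.
Legal moves: Kh4, Kg3, Kh2, Kg2, Nb5, Nc4, N3c2, Nb1, Nb3+, N1c2, g8=Q, g8=R, g8=B, g8=N, g5, e5.
Count: 16.

16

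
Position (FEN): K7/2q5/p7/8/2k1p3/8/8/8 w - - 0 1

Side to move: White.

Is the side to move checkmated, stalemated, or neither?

White to move; white king on a8.
In check: no.
King squares — a7: attacked by Qc7; b7: attacked by Qc7; b8: attacked by Qc7.
Legal moves for White: none.
Not in check and no legal moves → stalemate.

stalemate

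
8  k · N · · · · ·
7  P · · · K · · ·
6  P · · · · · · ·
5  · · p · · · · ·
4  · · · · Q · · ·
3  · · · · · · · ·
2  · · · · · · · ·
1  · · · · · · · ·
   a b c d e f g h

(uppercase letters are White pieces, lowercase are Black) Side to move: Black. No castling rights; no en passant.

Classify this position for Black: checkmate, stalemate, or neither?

checkmate

Black to move; black king on a8.
In check: yes, from the white queen on e4.
King squares — a7: attacked by Nc8; b7: attacked by Qe4; b8: attacked by Pa7.
Legal moves for Black: none.
In check with no legal moves → checkmate.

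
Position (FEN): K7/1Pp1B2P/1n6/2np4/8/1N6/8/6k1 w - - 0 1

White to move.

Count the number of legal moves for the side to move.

White to move; king on a8.
In check: yes, from the black knight on b6.
Legal moves: Kb8, Ka7.
Count: 2.

2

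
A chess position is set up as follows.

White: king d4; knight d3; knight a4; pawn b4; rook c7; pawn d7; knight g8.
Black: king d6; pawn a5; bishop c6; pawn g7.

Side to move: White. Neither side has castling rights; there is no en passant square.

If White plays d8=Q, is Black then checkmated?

After d8=Q: black king on d6; in check: yes, from the white queen on d8.
Black has 2 legal replies: Ke6, Bd7.
In check but a legal move exists → not checkmate.

no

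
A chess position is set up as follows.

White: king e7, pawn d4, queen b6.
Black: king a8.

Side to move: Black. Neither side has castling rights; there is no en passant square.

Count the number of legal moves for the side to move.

0

Black to move; king on a8.
In check: no.
Legal moves: none.
Count: 0.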